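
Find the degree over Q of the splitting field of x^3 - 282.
[K : Q] = 6

The roots of x^3 - 282 are ∛282, ω∛282, ω^2∛282 where ω = e^(2πi/3) is a primitive cube root of unity, so K = Q(∛282, ω). Now [Q(∛282):Q] = 3 (since 282 is not a perfect cube, x^3 - 282 is irreducible) and [Q(ω):Q] = 2. Both 2 and 3 divide [K:Q], and [K:Q] ≤ 3·2 = 6, so [K:Q] = 6. (Equivalently: Q(∛282) ⊂ R but ω ∉ R, so [K : Q(∛282)] = 2.)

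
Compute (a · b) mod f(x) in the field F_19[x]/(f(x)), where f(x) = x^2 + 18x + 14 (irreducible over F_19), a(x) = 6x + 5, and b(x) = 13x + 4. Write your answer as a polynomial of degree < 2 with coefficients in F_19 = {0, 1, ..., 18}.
a · b ≡ 15x + 11 (mod f(x))

Multiply in F_19[x]: a(x)·b(x) = (6x + 5)·(13x + 4) = 2x^2 + 13x + 1. This has degree ≥ 2, so divide by f(x) over F_19: 2x^2 + 13x + 1 = (2)·(x^2 + 18x + 14) + (15x + 11). Hence a·b ≡ 15x + 11 (mod f). (F_19[x]/(f) is a field with 19^2 = 361 elements since f is irreducible of degree 2.)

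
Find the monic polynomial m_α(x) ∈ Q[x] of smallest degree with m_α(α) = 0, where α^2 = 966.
m_α(x) = x^2 - 966

α satisfies α^2 - 966 = 0, so x^2 - 966 annihilates α. Since d = 966 is squarefree and ≠ 1, it is not a perfect square in Q, so x^2 - 966 has no rational root and is therefore irreducible over Q (a degree-2 polynomial over a field is irreducible iff it has no root). Hence m_α(x) = x^2 - 966.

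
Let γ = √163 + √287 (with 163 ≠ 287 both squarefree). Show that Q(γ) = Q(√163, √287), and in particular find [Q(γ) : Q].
[Q(γ) : Q] = 4 (equivalently, Q(γ) = Q(√163, √287))

Obviously Q(γ) ⊆ Q(√163, √287), and [Q(√163, √287):Q] = 4 (since 163, 287 are distinct squarefree integers > 1 with 46781 not a perfect square). To show equality we compute the minimal polynomial of γ. From γ = √163 + √287: γ^2 = 163 + 2√(46781) + 287 = 450 + 2√(46781), so γ^2 - 450 = 2√(46781); squaring, (γ^2 - 450)^2 = 4·46781, i.e. γ^4 - 900γ^2 + 202500 - 187124 = 0, i.e. γ^4 - 900γ^2 + 15376 = 0. So γ is a root of x^4 - 900x^2 + 15376. This polynomial is irreducible over Q: it has no rational root (each ±√163 ± √287 is irrational), and any factorization into two quadratics over Q would force √(46781) ∈ Q (pairing opposite roots) or √163, √287 ∈ Q (other pairings), all impossible. Hence [Q(γ):Q] = 4 = [Q(√163, √287):Q], so Q(γ) = Q(√163, √287).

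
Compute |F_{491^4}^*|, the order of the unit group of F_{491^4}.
|F_{491^4}^*| = 58120048560

F_{491^4} has 491^4 = 58120048561 elements; its multiplicative group consists of all nonzero elements, so |F_{491^4}^*| = 58120048561 - 1 = 58120048560. (It is cyclic since any finite subgroup of the multiplicative group of a field is cyclic.)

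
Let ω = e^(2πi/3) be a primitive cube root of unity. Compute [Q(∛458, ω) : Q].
[Q(∛458, ω) : Q] = 6

[Q(∛458):Q] = 3 (min poly x^3 - 458, irreducible since 458 is not a perfect cube). [Q(ω):Q] = 2 (min poly x^2 + x + 1). Since Q(∛458) ⊂ R and ω ∉ R, we have ω ∉ Q(∛458), so x^2 + x + 1 remains irreducible over Q(∛458) and [Q(∛458, ω) : Q(∛458)] = 2. By the tower law, [Q(∛458, ω) : Q] = 3 · 2 = 6. (In fact Q(∛458, ω) is the splitting field of x^3 - 458 over Q.)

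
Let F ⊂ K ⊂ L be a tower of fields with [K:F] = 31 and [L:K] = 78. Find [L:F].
[L:F] = 2418

The tower law says that for any tower of field extensions F ⊂ K ⊂ L with finite degrees, [L:F] = [L:K] · [K:F]. Here this gives [L:F] = 78 · 31 = 2418.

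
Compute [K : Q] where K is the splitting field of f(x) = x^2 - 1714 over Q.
[K : Q] = 2

f(x) = x^2 - 1714 factors as (x - √1714)(x + √1714). The splitting field is K = Q(√1714). Since 1714 is squarefree and > 1, it is not a perfect square, so x^2 - 1714 is irreducible over Q and [Q(√1714) : Q] = 2. Hence [K : Q] = 2.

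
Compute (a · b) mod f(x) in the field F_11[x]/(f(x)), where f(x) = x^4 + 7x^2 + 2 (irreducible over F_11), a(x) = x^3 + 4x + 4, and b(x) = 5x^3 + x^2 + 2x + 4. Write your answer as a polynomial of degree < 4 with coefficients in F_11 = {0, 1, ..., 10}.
a · b ≡ 10x^3 + 5x^2 + 9 (mod f(x))

Multiply in F_11[x]: a(x)·b(x) = (x^3 + 4x + 4)·(5x^3 + x^2 + 2x + 4) = 5x^6 + x^5 + 6x^3 + x^2 + 2x + 5. This has degree ≥ 4, so divide by f(x) over F_11: 5x^6 + x^5 + 6x^3 + x^2 + 2x + 5 = (5x^2 + x + 9)·(x^4 + 7x^2 + 2) + (10x^3 + 5x^2 + 9). Hence a·b ≡ 10x^3 + 5x^2 + 9 (mod f). (F_11[x]/(f) is a field with 11^4 = 14641 elements since f is irreducible of degree 4.)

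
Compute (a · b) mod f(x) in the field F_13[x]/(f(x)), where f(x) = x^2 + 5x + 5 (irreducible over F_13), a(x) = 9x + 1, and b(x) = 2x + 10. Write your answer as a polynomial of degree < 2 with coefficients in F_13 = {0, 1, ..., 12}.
a · b ≡ 2x + 11 (mod f(x))

Multiply in F_13[x]: a(x)·b(x) = (9x + 1)·(2x + 10) = 5x^2 + x + 10. This has degree ≥ 2, so divide by f(x) over F_13: 5x^2 + x + 10 = (5)·(x^2 + 5x + 5) + (2x + 11). Hence a·b ≡ 2x + 11 (mod f). (F_13[x]/(f) is a field with 13^2 = 169 elements since f is irreducible of degree 2.)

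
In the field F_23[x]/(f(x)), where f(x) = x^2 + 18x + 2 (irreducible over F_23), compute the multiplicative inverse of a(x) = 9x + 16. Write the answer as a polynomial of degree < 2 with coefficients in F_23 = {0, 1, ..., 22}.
a(x)^(-1) ≡ 18x + 16 (mod f(x))

Since f is irreducible over F_23, F_23[x]/(f) is a field and a(x) ≠ 0 has an inverse. Apply the extended Euclidean algorithm to f(x) and a(x) in F_23[x]: f(x) = (18x + 16)·a(x) + (22). The last nonzero remainder is the constant 22 = gcd(f, a) in F_23. Back-substituting through the division chain expresses 22 = s(x)·a(x) + t(x)·f(x) with s(x) ≡ 5x + 7 (mod f), so (5x + 7)·a(x) ≡ 22 (mod f). Multiplying by 22^(-1) ≡ 22 in F_23 gives a(x)^(-1) ≡ 22·(5x + 7) ≡ 18x + 16 (mod f). Check: (9x + 16)·(18x + 16) = x^2 + 18x + 3 ≡ 1 (mod x^2 + 18x + 2).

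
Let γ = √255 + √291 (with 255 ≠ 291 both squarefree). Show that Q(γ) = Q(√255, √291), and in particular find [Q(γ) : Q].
[Q(γ) : Q] = 4 (equivalently, Q(γ) = Q(√255, √291))

Obviously Q(γ) ⊆ Q(√255, √291), and [Q(√255, √291):Q] = 4 (since 255, 291 are distinct squarefree integers > 1 with 74205 not a perfect square). To show equality we compute the minimal polynomial of γ. From γ = √255 + √291: γ^2 = 255 + 2√(74205) + 291 = 546 + 2√(74205), so γ^2 - 546 = 2√(74205); squaring, (γ^2 - 546)^2 = 4·74205, i.e. γ^4 - 1092γ^2 + 298116 - 296820 = 0, i.e. γ^4 - 1092γ^2 + 1296 = 0. So γ is a root of x^4 - 1092x^2 + 1296. This polynomial is irreducible over Q: it has no rational root (each ±√255 ± √291 is irrational), and any factorization into two quadratics over Q would force √(74205) ∈ Q (pairing opposite roots) or √255, √291 ∈ Q (other pairings), all impossible. Hence [Q(γ):Q] = 4 = [Q(√255, √291):Q], so Q(γ) = Q(√255, √291).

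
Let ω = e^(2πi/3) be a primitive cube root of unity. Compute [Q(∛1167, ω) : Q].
[Q(∛1167, ω) : Q] = 6

[Q(∛1167):Q] = 3 (min poly x^3 - 1167, irreducible since 1167 is not a perfect cube). [Q(ω):Q] = 2 (min poly x^2 + x + 1). Since Q(∛1167) ⊂ R and ω ∉ R, we have ω ∉ Q(∛1167), so x^2 + x + 1 remains irreducible over Q(∛1167) and [Q(∛1167, ω) : Q(∛1167)] = 2. By the tower law, [Q(∛1167, ω) : Q] = 3 · 2 = 6. (In fact Q(∛1167, ω) is the splitting field of x^3 - 1167 over Q.)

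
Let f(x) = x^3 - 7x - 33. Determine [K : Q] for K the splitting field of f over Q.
[K : Q] = 6

By the rational root test, any rational root of the monic integer polynomial f(x) = x^3 - 7x - 33 must be an integer dividing the constant term -33, i.e. one of ±{1, 3, 11, 33}. Evaluating: f(1) = -39, f(-1) = -27, f(3) = -27, f(-3) = -39, f(11) = 1221, f(-11) = -1287, f(33) = 35673, f(-33) = -35739; none is 0, so f has no rational root and is therefore irreducible over Q (a cubic with no linear factor over a field is irreducible). For an irreducible cubic, the Galois group is A_3 or S_3 according as the discriminant disc(f) = -4a^3 - 27b^2 = -4·(-7)^3 - 27·(-33)^2 = -28031 is or is not a square in Q. Here disc(f) = -28031 is not a perfect square in Q, so the Galois group of f over Q is not contained in A_3 and must be all of S_3. The splitting field has degree |S_3| = 6 over Q, so [K : Q] = 6.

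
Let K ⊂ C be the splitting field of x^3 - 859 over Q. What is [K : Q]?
[K : Q] = 6

The roots of x^3 - 859 are ∛859, ω∛859, ω^2∛859 where ω = e^(2πi/3) is a primitive cube root of unity, so K = Q(∛859, ω). Now [Q(∛859):Q] = 3 (since 859 is not a perfect cube, x^3 - 859 is irreducible) and [Q(ω):Q] = 2. Both 2 and 3 divide [K:Q], and [K:Q] ≤ 3·2 = 6, so [K:Q] = 6. (Equivalently: Q(∛859) ⊂ R but ω ∉ R, so [K : Q(∛859)] = 2.)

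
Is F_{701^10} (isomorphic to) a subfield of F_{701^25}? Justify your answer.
No: F_{701^10} is not a subfield of F_{701^25}

F_{p^m} embeds in F_{p^n} iff m | n. Here 10 ∤ 25 (since 25 = 2·10 + 5 with remainder 5 ≠ 0), so F_{701^10} is not a subfield of F_{701^25}. Equivalently: if it were, the tower law would give 10 = [F_{701^10}:F_701] dividing [F_{701^25}:F_701] = 25, contradiction.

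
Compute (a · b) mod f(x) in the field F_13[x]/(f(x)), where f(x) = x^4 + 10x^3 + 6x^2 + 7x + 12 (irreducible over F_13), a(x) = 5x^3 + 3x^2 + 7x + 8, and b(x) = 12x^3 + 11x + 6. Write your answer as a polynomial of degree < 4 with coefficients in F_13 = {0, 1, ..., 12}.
a · b ≡ 10x^3 + 7x^2 + 9x + 7 (mod f(x))

Multiply in F_13[x]: a(x)·b(x) = (5x^3 + 3x^2 + 7x + 8)·(12x^3 + 11x + 6) = 8x^6 + 10x^5 + 9x^4 + 3x^3 + 4x^2 + 9. This has degree ≥ 4, so divide by f(x) over F_13: 8x^6 + 10x^5 + 9x^4 + 3x^3 + 4x^2 + 9 = (8x^2 + 8x + 11)·(x^4 + 10x^3 + 6x^2 + 7x + 12) + (10x^3 + 7x^2 + 9x + 7). Hence a·b ≡ 10x^3 + 7x^2 + 9x + 7 (mod f). (F_13[x]/(f) is a field with 13^4 = 28561 elements since f is irreducible of degree 4.)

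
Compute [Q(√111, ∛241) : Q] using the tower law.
[Q(√111, ∛241) : Q] = 6

Let L = Q(√111, ∛241). Since Q(√111) ⊂ L and [Q(√111):Q] = 2, the tower law gives 2 | [L:Q]. Likewise Q(∛241) ⊂ L with [Q(∛241):Q] = 3 (because 241 is not a perfect cube), so 3 | [L:Q]. As gcd(2,3) = 1, [L:Q] is divisible by 6. Conversely L is generated over Q by √111 and ∛241, so [L:Q] ≤ 2·3 = 6. Therefore [Q(√111, ∛241) : Q] = 6.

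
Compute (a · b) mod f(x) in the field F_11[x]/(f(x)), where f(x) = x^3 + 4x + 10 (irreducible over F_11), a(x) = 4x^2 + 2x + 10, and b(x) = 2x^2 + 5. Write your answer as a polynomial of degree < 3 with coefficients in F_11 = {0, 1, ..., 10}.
a · b ≡ 8x^2 + 2x + 10 (mod f(x))

Multiply in F_11[x]: a(x)·b(x) = (4x^2 + 2x + 10)·(2x^2 + 5) = 8x^4 + 4x^3 + 7x^2 + 10x + 6. This has degree ≥ 3, so divide by f(x) over F_11: 8x^4 + 4x^3 + 7x^2 + 10x + 6 = (8x + 4)·(x^3 + 4x + 10) + (8x^2 + 2x + 10). Hence a·b ≡ 8x^2 + 2x + 10 (mod f). (F_11[x]/(f) is a field with 11^3 = 1331 elements since f is irreducible of degree 3.)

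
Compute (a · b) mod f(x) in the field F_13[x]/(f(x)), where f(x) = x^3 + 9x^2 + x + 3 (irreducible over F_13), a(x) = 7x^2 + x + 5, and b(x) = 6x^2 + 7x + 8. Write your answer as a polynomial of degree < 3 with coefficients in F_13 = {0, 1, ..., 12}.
a · b ≡ 7x^2 + 6x + 8 (mod f(x))

Multiply in F_13[x]: a(x)·b(x) = (7x^2 + x + 5)·(6x^2 + 7x + 8) = 3x^4 + 3x^3 + 2x^2 + 4x + 1. This has degree ≥ 3, so divide by f(x) over F_13: 3x^4 + 3x^3 + 2x^2 + 4x + 1 = (3x + 2)·(x^3 + 9x^2 + x + 3) + (7x^2 + 6x + 8). Hence a·b ≡ 7x^2 + 6x + 8 (mod f). (F_13[x]/(f) is a field with 13^3 = 2197 elements since f is irreducible of degree 3.)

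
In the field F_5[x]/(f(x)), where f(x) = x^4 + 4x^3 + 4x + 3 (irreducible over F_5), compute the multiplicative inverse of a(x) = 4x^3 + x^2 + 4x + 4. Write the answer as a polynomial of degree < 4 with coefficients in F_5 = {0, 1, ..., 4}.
a(x)^(-1) ≡ 3x^2 + x + 2 (mod f(x))

Since f is irreducible over F_5, F_5[x]/(f) is a field and a(x) ≠ 0 has an inverse. Apply the extended Euclidean algorithm to f(x) and a(x) in F_5[x]: f(x) = (4x)·a(x) + (4x^2 + 3x + 3);  a(x) = (x + 2)·(4x^2 + 3x + 3) + (3). The last nonzero remainder is the constant 3 = gcd(f, a) in F_5. Back-substituting through the division chain expresses 3 = s(x)·a(x) + t(x)·f(x) with s(x) ≡ 4x^2 + 3x + 1 (mod f), so (4x^2 + 3x + 1)·a(x) ≡ 3 (mod f). Multiplying by 3^(-1) ≡ 2 in F_5 gives a(x)^(-1) ≡ 2·(4x^2 + 3x + 1) ≡ 3x^2 + x + 2 (mod f). Check: (4x^3 + x^2 + 4x + 4)·(3x^2 + x + 2) = 2x^5 + 2x^4 + x^3 + 3x^2 + 2x + 3 ≡ 1 (mod x^4 + 4x^3 + 4x + 3).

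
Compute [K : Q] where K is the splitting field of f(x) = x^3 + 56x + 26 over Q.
[K : Q] = 6

By the rational root test, any rational root of the monic integer polynomial f(x) = x^3 + 56x + 26 must be an integer dividing the constant term 26, i.e. one of ±{1, 2, 13, 26}. Evaluating: f(1) = 83, f(-1) = -31, f(2) = 146, f(-2) = -94, f(13) = 2951, f(-13) = -2899, f(26) = 19058, f(-26) = -19006; none is 0, so f has no rational root and is therefore irreducible over Q (a cubic with no linear factor over a field is irreducible). For an irreducible cubic, the Galois group is A_3 or S_3 according as the discriminant disc(f) = -4a^3 - 27b^2 = -4·(56)^3 - 27·(26)^2 = -720716 is or is not a square in Q. Here disc(f) = -720716 is not a perfect square in Q, so the Galois group of f over Q is not contained in A_3 and must be all of S_3. The splitting field has degree |S_3| = 6 over Q, so [K : Q] = 6.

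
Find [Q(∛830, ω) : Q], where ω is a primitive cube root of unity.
[Q(∛830, ω) : Q] = 6

[Q(∛830):Q] = 3 (min poly x^3 - 830, irreducible since 830 is not a perfect cube). [Q(ω):Q] = 2 (min poly x^2 + x + 1). Since Q(∛830) ⊂ R and ω ∉ R, we have ω ∉ Q(∛830), so x^2 + x + 1 remains irreducible over Q(∛830) and [Q(∛830, ω) : Q(∛830)] = 2. By the tower law, [Q(∛830, ω) : Q] = 3 · 2 = 6. (In fact Q(∛830, ω) is the splitting field of x^3 - 830 over Q.)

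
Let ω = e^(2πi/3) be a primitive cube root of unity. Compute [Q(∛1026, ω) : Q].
[Q(∛1026, ω) : Q] = 6

[Q(∛1026):Q] = 3 (min poly x^3 - 1026, irreducible since 1026 is not a perfect cube). [Q(ω):Q] = 2 (min poly x^2 + x + 1). Since Q(∛1026) ⊂ R and ω ∉ R, we have ω ∉ Q(∛1026), so x^2 + x + 1 remains irreducible over Q(∛1026) and [Q(∛1026, ω) : Q(∛1026)] = 2. By the tower law, [Q(∛1026, ω) : Q] = 3 · 2 = 6. (In fact Q(∛1026, ω) is the splitting field of x^3 - 1026 over Q.)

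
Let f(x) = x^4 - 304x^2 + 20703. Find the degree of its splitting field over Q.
[K : Q] = 4

Solving the quadratic in x^2: x^2 = (304 ± √(304^2 - 4·20703))/2 = (304 ± √9604)/2 = (304 ± 98)/2, giving x^2 = 103 or x^2 = 201. So f(x) = (x^2 - 103)(x^2 - 201) and the roots of f are ±√103, ±√201. Hence the splitting field is K = Q(√103, √201). Since 103 and 201 are distinct squarefree integers > 1, their product 20703 is not a perfect square, so √201 ∉ Q(√103). By the tower law [K:Q] = [Q(√103,√201):Q(√103)] · [Q(√103):Q] = 2 · 2 = 4.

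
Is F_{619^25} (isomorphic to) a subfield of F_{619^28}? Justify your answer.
No: F_{619^25} is not a subfield of F_{619^28}

F_{p^m} embeds in F_{p^n} iff m | n. Here 25 ∤ 28 (since 28 = 1·25 + 3 with remainder 3 ≠ 0), so F_{619^25} is not a subfield of F_{619^28}. Equivalently: if it were, the tower law would give 25 = [F_{619^25}:F_619] dividing [F_{619^28}:F_619] = 28, contradiction.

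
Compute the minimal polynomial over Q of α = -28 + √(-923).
m_α(x) = x^2 + 56x + 1707

From α + 28 = √(-923), squaring gives (α + 28)^2 = -923, i.e. α^2 + 56α + 784 = -923, so α^2 + 56α + 1707 = 0. The discriminant of x^2 + 56x + 1707 is (56)^2 - 4·(1707) = 3136 - 6828 = -3692, and 4·(-923) is not a perfect square in Q since -923 is squarefree and ≠ 1. Hence x^2 + 56x + 1707 is irreducible over Q and is the minimal polynomial of α.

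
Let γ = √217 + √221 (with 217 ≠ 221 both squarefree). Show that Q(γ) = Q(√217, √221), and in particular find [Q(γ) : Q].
[Q(γ) : Q] = 4 (equivalently, Q(γ) = Q(√217, √221))

Obviously Q(γ) ⊆ Q(√217, √221), and [Q(√217, √221):Q] = 4 (since 217, 221 are distinct squarefree integers > 1 with 47957 not a perfect square). To show equality we compute the minimal polynomial of γ. From γ = √217 + √221: γ^2 = 217 + 2√(47957) + 221 = 438 + 2√(47957), so γ^2 - 438 = 2√(47957); squaring, (γ^2 - 438)^2 = 4·47957, i.e. γ^4 - 876γ^2 + 191844 - 191828 = 0, i.e. γ^4 - 876γ^2 + 16 = 0. So γ is a root of x^4 - 876x^2 + 16. This polynomial is irreducible over Q: it has no rational root (each ±√217 ± √221 is irrational), and any factorization into two quadratics over Q would force √(47957) ∈ Q (pairing opposite roots) or √217, √221 ∈ Q (other pairings), all impossible. Hence [Q(γ):Q] = 4 = [Q(√217, √221):Q], so Q(γ) = Q(√217, √221).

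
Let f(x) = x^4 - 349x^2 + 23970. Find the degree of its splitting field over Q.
[K : Q] = 4

Solving the quadratic in x^2: x^2 = (349 ± √(349^2 - 4·23970))/2 = (349 ± √25921)/2 = (349 ± 161)/2, giving x^2 = 255 or x^2 = 94. So f(x) = (x^2 - 255)(x^2 - 94) and the roots of f are ±√255, ±√94. Hence the splitting field is K = Q(√255, √94). Since 255 and 94 are distinct squarefree integers > 1, their product 23970 is not a perfect square, so √94 ∉ Q(√255). By the tower law [K:Q] = [Q(√255,√94):Q(√255)] · [Q(√255):Q] = 2 · 2 = 4.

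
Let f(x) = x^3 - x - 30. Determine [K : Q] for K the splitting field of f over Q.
[K : Q] = 6

By the rational root test, any rational root of the monic integer polynomial f(x) = x^3 - x - 30 must be an integer dividing the constant term -30, i.e. one of ±{1, 2, 3, 5, 6, 10, 15, 30}. Evaluating: f(1) = -30, f(-1) = -30, f(2) = -24, f(-2) = -36, f(3) = -6, f(-3) = -54, f(5) = 90, f(-5) = -150, f(6) = 180, f(-6) = -240, f(10) = 960, f(-10) = -1020, f(15) = 3330, f(-15) = -3390, f(30) = 26940, f(-30) = -27000; none is 0, so f has no rational root and is therefore irreducible over Q (a cubic with no linear factor over a field is irreducible). For an irreducible cubic, the Galois group is A_3 or S_3 according as the discriminant disc(f) = -4a^3 - 27b^2 = -4·(-1)^3 - 27·(-30)^2 = -24296 is or is not a square in Q. Here disc(f) = -24296 is not a perfect square in Q, so the Galois group of f over Q is not contained in A_3 and must be all of S_3. The splitting field has degree |S_3| = 6 over Q, so [K : Q] = 6.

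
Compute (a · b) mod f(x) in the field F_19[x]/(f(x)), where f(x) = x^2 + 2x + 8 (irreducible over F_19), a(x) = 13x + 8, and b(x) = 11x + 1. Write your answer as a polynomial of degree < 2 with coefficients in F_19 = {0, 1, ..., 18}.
a · b ≡ 5x + 4 (mod f(x))

Multiply in F_19[x]: a(x)·b(x) = (13x + 8)·(11x + 1) = 10x^2 + 6x + 8. This has degree ≥ 2, so divide by f(x) over F_19: 10x^2 + 6x + 8 = (10)·(x^2 + 2x + 8) + (5x + 4). Hence a·b ≡ 5x + 4 (mod f). (F_19[x]/(f) is a field with 19^2 = 361 elements since f is irreducible of degree 2.)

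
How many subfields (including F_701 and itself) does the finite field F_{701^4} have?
F_{701^4} has 3 subfields

The subfields of F_{p^n} are exactly the fields F_{p^d} for d | n (each is the fixed field of the unique index-d subgroup of Gal(F_{p^n}/F_p) ≅ Z/nZ). The divisors of n = 4 are {1, 2, 4}, giving 3 subfields: F_{701^1}, F_{701^2}, F_{701^4}.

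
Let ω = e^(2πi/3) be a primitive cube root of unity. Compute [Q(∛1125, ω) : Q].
[Q(∛1125, ω) : Q] = 6

[Q(∛1125):Q] = 3 (min poly x^3 - 1125, irreducible since 1125 is not a perfect cube). [Q(ω):Q] = 2 (min poly x^2 + x + 1). Since Q(∛1125) ⊂ R and ω ∉ R, we have ω ∉ Q(∛1125), so x^2 + x + 1 remains irreducible over Q(∛1125) and [Q(∛1125, ω) : Q(∛1125)] = 2. By the tower law, [Q(∛1125, ω) : Q] = 3 · 2 = 6. (In fact Q(∛1125, ω) is the splitting field of x^3 - 1125 over Q.)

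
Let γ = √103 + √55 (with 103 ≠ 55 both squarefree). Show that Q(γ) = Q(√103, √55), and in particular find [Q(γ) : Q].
[Q(γ) : Q] = 4 (equivalently, Q(γ) = Q(√103, √55))

Obviously Q(γ) ⊆ Q(√103, √55), and [Q(√103, √55):Q] = 4 (since 103, 55 are distinct squarefree integers > 1 with 5665 not a perfect square). To show equality we compute the minimal polynomial of γ. From γ = √103 + √55: γ^2 = 103 + 2√(5665) + 55 = 158 + 2√(5665), so γ^2 - 158 = 2√(5665); squaring, (γ^2 - 158)^2 = 4·5665, i.e. γ^4 - 316γ^2 + 24964 - 22660 = 0, i.e. γ^4 - 316γ^2 + 2304 = 0. So γ is a root of x^4 - 316x^2 + 2304. This polynomial is irreducible over Q: it has no rational root (each ±√103 ± √55 is irrational), and any factorization into two quadratics over Q would force √(5665) ∈ Q (pairing opposite roots) or √103, √55 ∈ Q (other pairings), all impossible. Hence [Q(γ):Q] = 4 = [Q(√103, √55):Q], so Q(γ) = Q(√103, √55).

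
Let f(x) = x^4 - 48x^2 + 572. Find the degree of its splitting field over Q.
[K : Q] = 4

Solving the quadratic in x^2: x^2 = (48 ± √(48^2 - 4·572))/2 = (48 ± √16)/2 = (48 ± 4)/2, giving x^2 = 22 or x^2 = 26. So f(x) = (x^2 - 22)(x^2 - 26) and the roots of f are ±√22, ±√26. Hence the splitting field is K = Q(√22, √26). Since 22 and 26 are distinct squarefree integers > 1, their product 572 is not a perfect square, so √26 ∉ Q(√22). By the tower law [K:Q] = [Q(√22,√26):Q(√22)] · [Q(√22):Q] = 2 · 2 = 4.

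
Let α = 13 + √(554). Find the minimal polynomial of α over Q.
m_α(x) = x^2 - 26x - 385

From α - 13 = √(554), squaring gives (α - 13)^2 = 554, i.e. α^2 - 26α + 169 = 554, so α^2 - 26α - 385 = 0. The discriminant of x^2 - 26x - 385 is (-26)^2 - 4·(-385) = 676 + 1540 = 2216, and 4·(554) is not a perfect square in Q since 554 is squarefree and ≠ 1. Hence x^2 - 26x - 385 is irreducible over Q and is the minimal polynomial of α.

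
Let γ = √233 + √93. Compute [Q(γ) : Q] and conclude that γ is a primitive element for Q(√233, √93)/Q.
[Q(γ) : Q] = 4 (equivalently, Q(γ) = Q(√233, √93))

Obviously Q(γ) ⊆ Q(√233, √93), and [Q(√233, √93):Q] = 4 (since 233, 93 are distinct squarefree integers > 1 with 21669 not a perfect square). To show equality we compute the minimal polynomial of γ. From γ = √233 + √93: γ^2 = 233 + 2√(21669) + 93 = 326 + 2√(21669), so γ^2 - 326 = 2√(21669); squaring, (γ^2 - 326)^2 = 4·21669, i.e. γ^4 - 652γ^2 + 106276 - 86676 = 0, i.e. γ^4 - 652γ^2 + 19600 = 0. So γ is a root of x^4 - 652x^2 + 19600. This polynomial is irreducible over Q: it has no rational root (each ±√233 ± √93 is irrational), and any factorization into two quadratics over Q would force √(21669) ∈ Q (pairing opposite roots) or √233, √93 ∈ Q (other pairings), all impossible. Hence [Q(γ):Q] = 4 = [Q(√233, √93):Q], so Q(γ) = Q(√233, √93).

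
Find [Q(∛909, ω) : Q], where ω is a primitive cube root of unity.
[Q(∛909, ω) : Q] = 6

[Q(∛909):Q] = 3 (min poly x^3 - 909, irreducible since 909 is not a perfect cube). [Q(ω):Q] = 2 (min poly x^2 + x + 1). Since Q(∛909) ⊂ R and ω ∉ R, we have ω ∉ Q(∛909), so x^2 + x + 1 remains irreducible over Q(∛909) and [Q(∛909, ω) : Q(∛909)] = 2. By the tower law, [Q(∛909, ω) : Q] = 3 · 2 = 6. (In fact Q(∛909, ω) is the splitting field of x^3 - 909 over Q.)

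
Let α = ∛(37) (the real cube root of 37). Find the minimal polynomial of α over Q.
m_α(x) = x^3 - 37

α satisfies α^3 = 37, so x^3 - 37 annihilates α. By the rational root test, a rational root p/q (in lowest terms) of x^3 - 37 would satisfy p^3 = 37 q^3, forcing q = 1 and p^3 = 37; but 37 is not a perfect cube, contradiction. A monic cubic over Q with no rational root is irreducible (any nontrivial factorization would include a linear factor). Hence x^3 - 37 is the minimal polynomial of α, and in particular [Q(α):Q] = 3.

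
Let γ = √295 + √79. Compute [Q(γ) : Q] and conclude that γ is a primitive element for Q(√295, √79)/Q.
[Q(γ) : Q] = 4 (equivalently, Q(γ) = Q(√295, √79))

Obviously Q(γ) ⊆ Q(√295, √79), and [Q(√295, √79):Q] = 4 (since 295, 79 are distinct squarefree integers > 1 with 23305 not a perfect square). To show equality we compute the minimal polynomial of γ. From γ = √295 + √79: γ^2 = 295 + 2√(23305) + 79 = 374 + 2√(23305), so γ^2 - 374 = 2√(23305); squaring, (γ^2 - 374)^2 = 4·23305, i.e. γ^4 - 748γ^2 + 139876 - 93220 = 0, i.e. γ^4 - 748γ^2 + 46656 = 0. So γ is a root of x^4 - 748x^2 + 46656. This polynomial is irreducible over Q: it has no rational root (each ±√295 ± √79 is irrational), and any factorization into two quadratics over Q would force √(23305) ∈ Q (pairing opposite roots) or √295, √79 ∈ Q (other pairings), all impossible. Hence [Q(γ):Q] = 4 = [Q(√295, √79):Q], so Q(γ) = Q(√295, √79).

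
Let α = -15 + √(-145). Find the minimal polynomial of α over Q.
m_α(x) = x^2 + 30x + 370

From α + 15 = √(-145), squaring gives (α + 15)^2 = -145, i.e. α^2 + 30α + 225 = -145, so α^2 + 30α + 370 = 0. The discriminant of x^2 + 30x + 370 is (30)^2 - 4·(370) = 900 - 1480 = -580, and 4·(-145) is not a perfect square in Q since -145 is squarefree and ≠ 1. Hence x^2 + 30x + 370 is irreducible over Q and is the minimal polynomial of α.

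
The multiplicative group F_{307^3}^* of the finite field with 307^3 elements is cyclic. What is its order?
|F_{307^3}^*| = 28934442

F_{307^3} has 307^3 = 28934443 elements; its multiplicative group consists of all nonzero elements, so |F_{307^3}^*| = 28934443 - 1 = 28934442. (It is cyclic since any finite subgroup of the multiplicative group of a field is cyclic.)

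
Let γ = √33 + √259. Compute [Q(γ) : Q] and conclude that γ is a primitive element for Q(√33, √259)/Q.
[Q(γ) : Q] = 4 (equivalently, Q(γ) = Q(√33, √259))

Obviously Q(γ) ⊆ Q(√33, √259), and [Q(√33, √259):Q] = 4 (since 33, 259 are distinct squarefree integers > 1 with 8547 not a perfect square). To show equality we compute the minimal polynomial of γ. From γ = √33 + √259: γ^2 = 33 + 2√(8547) + 259 = 292 + 2√(8547), so γ^2 - 292 = 2√(8547); squaring, (γ^2 - 292)^2 = 4·8547, i.e. γ^4 - 584γ^2 + 85264 - 34188 = 0, i.e. γ^4 - 584γ^2 + 51076 = 0. So γ is a root of x^4 - 584x^2 + 51076. This polynomial is irreducible over Q: it has no rational root (each ±√33 ± √259 is irrational), and any factorization into two quadratics over Q would force √(8547) ∈ Q (pairing opposite roots) or √33, √259 ∈ Q (other pairings), all impossible. Hence [Q(γ):Q] = 4 = [Q(√33, √259):Q], so Q(γ) = Q(√33, √259).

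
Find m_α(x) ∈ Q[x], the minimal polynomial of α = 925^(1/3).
m_α(x) = x^3 - 925

α satisfies α^3 = 925, so x^3 - 925 annihilates α. By the rational root test, a rational root p/q (in lowest terms) of x^3 - 925 would satisfy p^3 = 925 q^3, forcing q = 1 and p^3 = 925; but 925 is not a perfect cube, contradiction. A monic cubic over Q with no rational root is irreducible (any nontrivial factorization would include a linear factor). Hence x^3 - 925 is the minimal polynomial of α, and in particular [Q(α):Q] = 3.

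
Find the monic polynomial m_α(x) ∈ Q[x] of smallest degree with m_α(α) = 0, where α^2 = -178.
m_α(x) = x^2 + 178

α satisfies α^2 + 178 = 0, so x^2 + 178 annihilates α. Since d = -178 is squarefree and ≠ 1, it is not a perfect square in Q, so x^2 + 178 has no rational root and is therefore irreducible over Q (a degree-2 polynomial over a field is irreducible iff it has no root). Hence m_α(x) = x^2 + 178.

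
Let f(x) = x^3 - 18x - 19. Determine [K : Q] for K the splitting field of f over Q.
[K : Q] = 6

By the rational root test, any rational root of the monic integer polynomial f(x) = x^3 - 18x - 19 must be an integer dividing the constant term -19, i.e. one of ±{1, 19}. Evaluating: f(1) = -36, f(-1) = -2, f(19) = 6498, f(-19) = -6536; none is 0, so f has no rational root and is therefore irreducible over Q (a cubic with no linear factor over a field is irreducible). For an irreducible cubic, the Galois group is A_3 or S_3 according as the discriminant disc(f) = -4a^3 - 27b^2 = -4·(-18)^3 - 27·(-19)^2 = 13581 is or is not a square in Q. Here disc(f) = 13581 is not a perfect square in Q, so the Galois group of f over Q is not contained in A_3 and must be all of S_3. The splitting field has degree |S_3| = 6 over Q, so [K : Q] = 6.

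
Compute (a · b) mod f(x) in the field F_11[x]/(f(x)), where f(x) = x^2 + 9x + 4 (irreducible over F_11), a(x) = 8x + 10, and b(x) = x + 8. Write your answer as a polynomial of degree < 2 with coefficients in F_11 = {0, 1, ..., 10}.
a · b ≡ 2x + 4 (mod f(x))

Multiply in F_11[x]: a(x)·b(x) = (8x + 10)·(x + 8) = 8x^2 + 8x + 3. This has degree ≥ 2, so divide by f(x) over F_11: 8x^2 + 8x + 3 = (8)·(x^2 + 9x + 4) + (2x + 4). Hence a·b ≡ 2x + 4 (mod f). (F_11[x]/(f) is a field with 11^2 = 121 elements since f is irreducible of degree 2.)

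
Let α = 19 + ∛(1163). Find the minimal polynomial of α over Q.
m_α(x) = x^3 - 57x^2 + 1083x - 8022

Set β = α - 19 = ∛(1163), so β^3 = 1163. Then (α - 19)^3 - 1163 = 0, i.e. α is a root of g(x) = (x - 19)^3 - 1163 = x^3 - 57x^2 + 1083x - 8022. Since g(x) = h(x - 19) where h(x) = x^3 - 1163, and h is irreducible over Q (because 1163 is not a perfect cube, so h has no rational root, and a monic cubic with no rational root is irreducible), g is also irreducible (irreducibility is preserved under the substitution x → x - 19). Hence m_α(x) = x^3 - 57x^2 + 1083x - 8022.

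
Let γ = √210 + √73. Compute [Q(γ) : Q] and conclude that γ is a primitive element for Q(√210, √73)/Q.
[Q(γ) : Q] = 4 (equivalently, Q(γ) = Q(√210, √73))

Obviously Q(γ) ⊆ Q(√210, √73), and [Q(√210, √73):Q] = 4 (since 210, 73 are distinct squarefree integers > 1 with 15330 not a perfect square). To show equality we compute the minimal polynomial of γ. From γ = √210 + √73: γ^2 = 210 + 2√(15330) + 73 = 283 + 2√(15330), so γ^2 - 283 = 2√(15330); squaring, (γ^2 - 283)^2 = 4·15330, i.e. γ^4 - 566γ^2 + 80089 - 61320 = 0, i.e. γ^4 - 566γ^2 + 18769 = 0. So γ is a root of x^4 - 566x^2 + 18769. This polynomial is irreducible over Q: it has no rational root (each ±√210 ± √73 is irrational), and any factorization into two quadratics over Q would force √(15330) ∈ Q (pairing opposite roots) or √210, √73 ∈ Q (other pairings), all impossible. Hence [Q(γ):Q] = 4 = [Q(√210, √73):Q], so Q(γ) = Q(√210, √73).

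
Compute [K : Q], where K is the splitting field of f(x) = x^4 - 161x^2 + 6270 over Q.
[K : Q] = 4

Solving the quadratic in x^2: x^2 = (161 ± √(161^2 - 4·6270))/2 = (161 ± √841)/2 = (161 ± 29)/2, giving x^2 = 66 or x^2 = 95. So f(x) = (x^2 - 66)(x^2 - 95) and the roots of f are ±√66, ±√95. Hence the splitting field is K = Q(√66, √95). Since 66 and 95 are distinct squarefree integers > 1, their product 6270 is not a perfect square, so √95 ∉ Q(√66). By the tower law [K:Q] = [Q(√66,√95):Q(√66)] · [Q(√66):Q] = 2 · 2 = 4.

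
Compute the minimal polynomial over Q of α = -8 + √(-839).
m_α(x) = x^2 + 16x + 903

From α + 8 = √(-839), squaring gives (α + 8)^2 = -839, i.e. α^2 + 16α + 64 = -839, so α^2 + 16α + 903 = 0. The discriminant of x^2 + 16x + 903 is (16)^2 - 4·(903) = 256 - 3612 = -3356, and 4·(-839) is not a perfect square in Q since -839 is squarefree and ≠ 1. Hence x^2 + 16x + 903 is irreducible over Q and is the minimal polynomial of α.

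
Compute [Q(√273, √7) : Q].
[Q(√273, √7) : Q] = 4

[Q(√273):Q] = 2 (min poly x^2 - 273, irreducible since 273 is squarefree > 1). For the top step, suppose √7 ∈ Q(√273), say √7 = c + d√273 with c, d ∈ Q. Squaring: 7 = c^2 + 273d^2 + 2cd√273. Since √273 ∉ Q this forces 2cd = 0. If d = 0 then √7 = c ∈ Q, contradicting 7 squarefree > 1. If c = 0 then 7 = 273d^2, so 273·7 = (273d)^2 is a perfect square in Q — but 273·7 = 1911 is not a perfect square (since 273 and 7 are distinct squarefree integers). Contradiction. Hence √7 ∉ Q(√273), so x^2 - 7 stays irreducible over Q(√273) and [Q(√273, √7) : Q(√273)] = 2. By the tower law, [Q(√273, √7) : Q] = 2 · 2 = 4.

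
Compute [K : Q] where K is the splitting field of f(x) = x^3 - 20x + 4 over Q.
[K : Q] = 6

By the rational root test, any rational root of the monic integer polynomial f(x) = x^3 - 20x + 4 must be an integer dividing the constant term 4, i.e. one of ±{1, 2, 4}. Evaluating: f(1) = -15, f(-1) = 23, f(2) = -28, f(-2) = 36, f(4) = -12, f(-4) = 20; none is 0, so f has no rational root and is therefore irreducible over Q (a cubic with no linear factor over a field is irreducible). For an irreducible cubic, the Galois group is A_3 or S_3 according as the discriminant disc(f) = -4a^3 - 27b^2 = -4·(-20)^3 - 27·(4)^2 = 31568 is or is not a square in Q. Here disc(f) = 31568 is not a perfect square in Q, so the Galois group of f over Q is not contained in A_3 and must be all of S_3. The splitting field has degree |S_3| = 6 over Q, so [K : Q] = 6.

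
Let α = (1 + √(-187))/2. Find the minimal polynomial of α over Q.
m_α(x) = x^2 - x + 47

From 2α - 1 = √(-187), squaring gives (2α - 1)^2 = -187, i.e. 4α^2 - 4α + 1 = -187, so α^2 - α + (1 + 187)/4 = 0. Since -187 ≡ 1 (mod 4), (1 + 187)/4 = 47 ∈ Z. The polynomial x^2 - x + 47 has discriminant 1 - 4·(47) = -187, which is not a perfect square in Q (d = -187 is squarefree and ≠ 1), so x^2 - x + 47 is irreducible over Q. It is the minimal polynomial of α.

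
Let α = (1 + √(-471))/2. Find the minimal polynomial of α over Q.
m_α(x) = x^2 - x + 118

From 2α - 1 = √(-471), squaring gives (2α - 1)^2 = -471, i.e. 4α^2 - 4α + 1 = -471, so α^2 - α + (1 + 471)/4 = 0. Since -471 ≡ 1 (mod 4), (1 + 471)/4 = 118 ∈ Z. The polynomial x^2 - x + 118 has discriminant 1 - 4·(118) = -471, which is not a perfect square in Q (d = -471 is squarefree and ≠ 1), so x^2 - x + 118 is irreducible over Q. It is the minimal polynomial of α.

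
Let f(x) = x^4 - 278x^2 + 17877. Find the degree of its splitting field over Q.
[K : Q] = 4

Solving the quadratic in x^2: x^2 = (278 ± √(278^2 - 4·17877))/2 = (278 ± √5776)/2 = (278 ± 76)/2, giving x^2 = 101 or x^2 = 177. So f(x) = (x^2 - 101)(x^2 - 177) and the roots of f are ±√101, ±√177. Hence the splitting field is K = Q(√101, √177). Since 101 and 177 are distinct squarefree integers > 1, their product 17877 is not a perfect square, so √177 ∉ Q(√101). By the tower law [K:Q] = [Q(√101,√177):Q(√101)] · [Q(√101):Q] = 2 · 2 = 4.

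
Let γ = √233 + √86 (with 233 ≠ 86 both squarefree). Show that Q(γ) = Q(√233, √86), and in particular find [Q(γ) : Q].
[Q(γ) : Q] = 4 (equivalently, Q(γ) = Q(√233, √86))

Obviously Q(γ) ⊆ Q(√233, √86), and [Q(√233, √86):Q] = 4 (since 233, 86 are distinct squarefree integers > 1 with 20038 not a perfect square). To show equality we compute the minimal polynomial of γ. From γ = √233 + √86: γ^2 = 233 + 2√(20038) + 86 = 319 + 2√(20038), so γ^2 - 319 = 2√(20038); squaring, (γ^2 - 319)^2 = 4·20038, i.e. γ^4 - 638γ^2 + 101761 - 80152 = 0, i.e. γ^4 - 638γ^2 + 21609 = 0. So γ is a root of x^4 - 638x^2 + 21609. This polynomial is irreducible over Q: it has no rational root (each ±√233 ± √86 is irrational), and any factorization into two quadratics over Q would force √(20038) ∈ Q (pairing opposite roots) or √233, √86 ∈ Q (other pairings), all impossible. Hence [Q(γ):Q] = 4 = [Q(√233, √86):Q], so Q(γ) = Q(√233, √86).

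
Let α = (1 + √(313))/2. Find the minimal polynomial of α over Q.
m_α(x) = x^2 - x - 78

From 2α - 1 = √(313), squaring gives (2α - 1)^2 = 313, i.e. 4α^2 - 4α + 1 = 313, so α^2 - α + (1 - 313)/4 = 0. Since 313 ≡ 1 (mod 4), (1 - 313)/4 = -78 ∈ Z. The polynomial x^2 - x - 78 has discriminant 1 - 4·(-78) = 313, which is not a perfect square in Q (d = 313 is squarefree and ≠ 1), so x^2 - x - 78 is irreducible over Q. It is the minimal polynomial of α.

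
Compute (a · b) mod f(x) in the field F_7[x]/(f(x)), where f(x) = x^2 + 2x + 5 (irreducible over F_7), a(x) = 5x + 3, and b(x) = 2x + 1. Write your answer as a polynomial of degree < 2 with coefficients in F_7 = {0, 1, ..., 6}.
a · b ≡ 5x + 2 (mod f(x))

Multiply in F_7[x]: a(x)·b(x) = (5x + 3)·(2x + 1) = 3x^2 + 4x + 3. This has degree ≥ 2, so divide by f(x) over F_7: 3x^2 + 4x + 3 = (3)·(x^2 + 2x + 5) + (5x + 2). Hence a·b ≡ 5x + 2 (mod f). (F_7[x]/(f) is a field with 7^2 = 49 elements since f is irreducible of degree 2.)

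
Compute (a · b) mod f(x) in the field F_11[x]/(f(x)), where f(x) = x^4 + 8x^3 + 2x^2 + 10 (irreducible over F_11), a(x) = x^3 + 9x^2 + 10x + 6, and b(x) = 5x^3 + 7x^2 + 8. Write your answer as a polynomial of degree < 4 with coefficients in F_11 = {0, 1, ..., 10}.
a · b ≡ 6x^3 + 6x^2 + 4x (mod f(x))

Multiply in F_11[x]: a(x)·b(x) = (x^3 + 9x^2 + 10x + 6)·(5x^3 + 7x^2 + 8) = 5x^6 + 8x^5 + 3x^4 + 9x^3 + 4x^2 + 3x + 4. This has degree ≥ 4, so divide by f(x) over F_11: 5x^6 + 8x^5 + 3x^4 + 9x^3 + 4x^2 + 3x + 4 = (5x^2 + x + 7)·(x^4 + 8x^3 + 2x^2 + 10) + (6x^3 + 6x^2 + 4x). Hence a·b ≡ 6x^3 + 6x^2 + 4x (mod f). (F_11[x]/(f) is a field with 11^4 = 14641 elements since f is irreducible of degree 4.)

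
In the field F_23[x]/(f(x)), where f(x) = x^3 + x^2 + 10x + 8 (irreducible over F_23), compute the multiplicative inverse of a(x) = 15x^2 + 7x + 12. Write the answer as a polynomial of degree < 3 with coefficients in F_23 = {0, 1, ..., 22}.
a(x)^(-1) ≡ 14x^2 + 3x + 11 (mod f(x))

Since f is irreducible over F_23, F_23[x]/(f) is a field and a(x) ≠ 0 has an inverse. Apply the extended Euclidean algorithm to f(x) and a(x) in F_23[x]: f(x) = (20x + 3)·a(x) + (2x + 18);  a(x) = (19x + 5)·(2x + 18) + (14). The last nonzero remainder is the constant 14 = gcd(f, a) in F_23. Back-substituting through the division chain expresses 14 = s(x)·a(x) + t(x)·f(x) with s(x) ≡ 12x^2 + 19x + 16 (mod f), so (12x^2 + 19x + 16)·a(x) ≡ 14 (mod f). Multiplying by 14^(-1) ≡ 5 in F_23 gives a(x)^(-1) ≡ 5·(12x^2 + 19x + 16) ≡ 14x^2 + 3x + 11 (mod f). Check: (15x^2 + 7x + 12)·(14x^2 + 3x + 11) = 3x^4 + 5x^3 + 9x^2 + 21x + 17 ≡ 1 (mod x^3 + x^2 + 10x + 8).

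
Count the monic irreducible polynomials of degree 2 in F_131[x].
There are 8515 monic irreducible polynomials of degree 2 over F_131

Each element of F_{131^2} that lies in no proper subfield is a root of exactly one monic irreducible of degree 2 over F_131, and each such polynomial has 2 distinct roots in F_{131^2}. By Möbius inversion the count is N_131(2) = (1/2) Σ_{d|2} μ(2/d) · 131^d = (1/2)(μ(2)·131^1 + μ(1)·131^2) = 17030/2 = 8515.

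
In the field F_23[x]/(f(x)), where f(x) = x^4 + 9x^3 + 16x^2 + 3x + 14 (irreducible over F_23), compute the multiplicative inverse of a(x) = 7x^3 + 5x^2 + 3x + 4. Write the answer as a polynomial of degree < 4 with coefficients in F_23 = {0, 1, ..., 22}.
a(x)^(-1) ≡ 14x^3 + 3x^2 + 22x + 2 (mod f(x))

Since f is irreducible over F_23, F_23[x]/(f) is a field and a(x) ≠ 0 has an inverse. Apply the extended Euclidean algorithm to f(x) and a(x) in F_23[x]: f(x) = (10x + 4)·a(x) + (12x^2 + 20x + 21);  a(x) = (14x + 2)·(12x^2 + 20x + 21) + (14x + 8);  (12x^2 + 20x + 21) = (14x)·(14x + 8) + (21). The last nonzero remainder is the constant 21 = gcd(f, a) in F_23. Back-substituting through the division chain expresses 21 = s(x)·a(x) + t(x)·f(x) with s(x) ≡ 18x^3 + 17x^2 + 2x + 19 (mod f), so (18x^3 + 17x^2 + 2x + 19)·a(x) ≡ 21 (mod f). Multiplying by 21^(-1) ≡ 11 in F_23 gives a(x)^(-1) ≡ 11·(18x^3 + 17x^2 + 2x + 19) ≡ 14x^3 + 3x^2 + 22x + 2 (mod f). Check: (7x^3 + 5x^2 + 3x + 4)·(14x^3 + 3x^2 + 22x + 2) = 6x^6 + 22x^5 + 4x^4 + 5x^3 + 19x^2 + 2x + 8 ≡ 1 (mod x^4 + 9x^3 + 16x^2 + 3x + 14).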